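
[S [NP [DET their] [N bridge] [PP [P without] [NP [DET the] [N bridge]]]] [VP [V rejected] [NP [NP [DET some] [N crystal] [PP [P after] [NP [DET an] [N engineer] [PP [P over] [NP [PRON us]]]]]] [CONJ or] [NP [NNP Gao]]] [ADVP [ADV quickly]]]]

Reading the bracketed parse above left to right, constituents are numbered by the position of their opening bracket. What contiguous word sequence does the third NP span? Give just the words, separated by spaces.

some crystal after an engineer over us or Gao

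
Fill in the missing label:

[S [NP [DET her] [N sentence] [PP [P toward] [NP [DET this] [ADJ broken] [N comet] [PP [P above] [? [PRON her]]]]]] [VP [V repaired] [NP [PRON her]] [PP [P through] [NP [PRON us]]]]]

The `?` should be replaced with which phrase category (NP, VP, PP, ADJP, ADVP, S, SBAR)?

NP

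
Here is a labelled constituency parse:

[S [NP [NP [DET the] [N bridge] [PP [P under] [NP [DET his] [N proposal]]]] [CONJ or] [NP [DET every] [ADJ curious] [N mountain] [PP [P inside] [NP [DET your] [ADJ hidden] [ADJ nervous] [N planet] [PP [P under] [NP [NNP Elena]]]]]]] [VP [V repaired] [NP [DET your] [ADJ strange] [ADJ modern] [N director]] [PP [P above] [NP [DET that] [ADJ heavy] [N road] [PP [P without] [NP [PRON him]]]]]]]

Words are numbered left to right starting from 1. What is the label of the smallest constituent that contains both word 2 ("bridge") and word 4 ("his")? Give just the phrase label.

The smallest bracket enclosing both words is [NP the bridge under his proposal], so the label is NP.

NP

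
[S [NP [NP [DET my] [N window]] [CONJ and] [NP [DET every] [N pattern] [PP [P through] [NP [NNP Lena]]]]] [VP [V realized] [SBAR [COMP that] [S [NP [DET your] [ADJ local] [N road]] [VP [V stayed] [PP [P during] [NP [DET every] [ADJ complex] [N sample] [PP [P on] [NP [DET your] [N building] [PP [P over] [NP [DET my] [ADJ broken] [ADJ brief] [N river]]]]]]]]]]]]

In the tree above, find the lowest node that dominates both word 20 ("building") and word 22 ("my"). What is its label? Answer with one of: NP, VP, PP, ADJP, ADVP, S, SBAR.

NP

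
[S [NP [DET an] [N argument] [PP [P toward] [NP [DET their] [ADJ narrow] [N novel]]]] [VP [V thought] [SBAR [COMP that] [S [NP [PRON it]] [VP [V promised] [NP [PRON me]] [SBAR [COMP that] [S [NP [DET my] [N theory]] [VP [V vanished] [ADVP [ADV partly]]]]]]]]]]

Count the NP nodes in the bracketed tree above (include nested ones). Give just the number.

Scanning left to right, an opening `[NP` appears at word positions 1, 4, 9, 11, 13 — 5 in total.

5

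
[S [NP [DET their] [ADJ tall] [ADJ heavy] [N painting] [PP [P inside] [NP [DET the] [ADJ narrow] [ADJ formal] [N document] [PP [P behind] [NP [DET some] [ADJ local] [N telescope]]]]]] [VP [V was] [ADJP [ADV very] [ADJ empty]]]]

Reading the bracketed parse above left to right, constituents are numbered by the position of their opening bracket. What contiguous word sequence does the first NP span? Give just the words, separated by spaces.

their tall heavy painting inside the narrow formal document behind some local telescope

In left-to-right order the NP constituents are "their tall heavy painting inside the narrow formal document behind some local telescope"; "the narrow formal document behind some local telescope"; "some local telescope". Number 1 is "their tall heavy painting inside the narrow formal document behind some local telescope".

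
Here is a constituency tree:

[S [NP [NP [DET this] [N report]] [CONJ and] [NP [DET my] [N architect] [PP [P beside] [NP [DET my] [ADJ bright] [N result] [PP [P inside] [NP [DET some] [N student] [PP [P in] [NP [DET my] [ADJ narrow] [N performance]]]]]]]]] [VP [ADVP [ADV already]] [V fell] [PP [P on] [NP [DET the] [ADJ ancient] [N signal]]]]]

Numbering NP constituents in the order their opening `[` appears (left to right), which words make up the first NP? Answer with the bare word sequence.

this report and my architect beside my bright result inside some student in my narrow performance

Opening `[NP` markers occur at word positions 1, 1, 4, 7, 11, 14, 20; the first of these opens the constituent [NP this report and my architect beside my bright result inside some student in my narrow performance].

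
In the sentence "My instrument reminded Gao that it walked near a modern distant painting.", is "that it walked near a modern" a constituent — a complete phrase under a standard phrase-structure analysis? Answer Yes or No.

No

"that" belongs to the complementizer "that" while "modern" belongs to the clause "it walked near a modern distant painting"; a span that runs across that boundary is not a single phrase.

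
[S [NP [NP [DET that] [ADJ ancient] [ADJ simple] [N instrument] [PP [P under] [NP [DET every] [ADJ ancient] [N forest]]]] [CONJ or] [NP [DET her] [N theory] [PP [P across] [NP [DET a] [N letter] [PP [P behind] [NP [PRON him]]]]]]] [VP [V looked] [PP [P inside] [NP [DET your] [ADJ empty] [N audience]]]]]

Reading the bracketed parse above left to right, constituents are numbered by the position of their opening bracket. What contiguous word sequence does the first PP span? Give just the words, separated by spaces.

Opening `[PP` markers occur at word positions 5, 12, 15, 18; the first of these opens the constituent [PP under every ancient forest].

under every ancient forest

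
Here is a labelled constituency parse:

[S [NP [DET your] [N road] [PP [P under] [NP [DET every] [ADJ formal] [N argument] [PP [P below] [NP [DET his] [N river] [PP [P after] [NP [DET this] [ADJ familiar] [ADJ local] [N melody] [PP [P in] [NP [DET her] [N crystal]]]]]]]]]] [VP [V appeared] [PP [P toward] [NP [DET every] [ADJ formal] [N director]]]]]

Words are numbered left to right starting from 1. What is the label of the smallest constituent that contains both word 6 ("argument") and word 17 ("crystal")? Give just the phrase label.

NP

The smallest bracket enclosing both words is [NP every formal argument below his river after this familiar local melody in her crystal], so the label is NP.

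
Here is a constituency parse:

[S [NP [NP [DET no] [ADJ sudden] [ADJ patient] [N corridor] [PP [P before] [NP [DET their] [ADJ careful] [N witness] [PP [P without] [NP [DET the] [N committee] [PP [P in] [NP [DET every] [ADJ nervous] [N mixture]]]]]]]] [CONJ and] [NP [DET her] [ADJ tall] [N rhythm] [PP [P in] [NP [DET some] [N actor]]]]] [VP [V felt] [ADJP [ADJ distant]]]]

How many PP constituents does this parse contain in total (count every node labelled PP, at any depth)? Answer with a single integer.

4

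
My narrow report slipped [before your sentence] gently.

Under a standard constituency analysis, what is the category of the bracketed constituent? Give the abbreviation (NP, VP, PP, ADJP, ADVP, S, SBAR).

PP

"before" is the head of the bracketed span, so the span is a prepositional phrase: PP.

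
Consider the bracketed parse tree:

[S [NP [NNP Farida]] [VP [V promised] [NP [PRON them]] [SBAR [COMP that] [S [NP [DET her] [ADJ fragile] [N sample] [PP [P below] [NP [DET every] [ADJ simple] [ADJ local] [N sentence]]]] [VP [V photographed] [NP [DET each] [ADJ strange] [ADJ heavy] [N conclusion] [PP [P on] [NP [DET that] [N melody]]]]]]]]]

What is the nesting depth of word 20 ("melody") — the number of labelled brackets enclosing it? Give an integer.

Counting open brackets not yet closed at "melody": [S [VP [SBAR [S [VP [NP [PP [NP [N = 9.

9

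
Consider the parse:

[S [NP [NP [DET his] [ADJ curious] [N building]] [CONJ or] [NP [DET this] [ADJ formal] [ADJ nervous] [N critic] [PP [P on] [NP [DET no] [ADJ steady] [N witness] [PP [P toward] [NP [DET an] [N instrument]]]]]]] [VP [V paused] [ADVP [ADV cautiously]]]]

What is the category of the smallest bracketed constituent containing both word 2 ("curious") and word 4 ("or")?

NP

The smallest bracket enclosing both words is [NP his curious building or this formal nervous critic on no steady witness toward an instrument], so the label is NP.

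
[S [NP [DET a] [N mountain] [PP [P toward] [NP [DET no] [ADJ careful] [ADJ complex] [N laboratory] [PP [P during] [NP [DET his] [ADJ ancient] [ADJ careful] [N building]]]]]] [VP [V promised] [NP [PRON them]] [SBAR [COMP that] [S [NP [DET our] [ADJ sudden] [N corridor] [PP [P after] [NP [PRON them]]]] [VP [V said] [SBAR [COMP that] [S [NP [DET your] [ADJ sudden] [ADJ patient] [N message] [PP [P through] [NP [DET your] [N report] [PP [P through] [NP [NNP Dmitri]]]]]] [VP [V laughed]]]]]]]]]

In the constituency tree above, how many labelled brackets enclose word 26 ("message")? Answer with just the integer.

Path from the root down to the word: S → VP → SBAR → S → VP → SBAR → S → NP → N. That is 9 enclosing brackets.

9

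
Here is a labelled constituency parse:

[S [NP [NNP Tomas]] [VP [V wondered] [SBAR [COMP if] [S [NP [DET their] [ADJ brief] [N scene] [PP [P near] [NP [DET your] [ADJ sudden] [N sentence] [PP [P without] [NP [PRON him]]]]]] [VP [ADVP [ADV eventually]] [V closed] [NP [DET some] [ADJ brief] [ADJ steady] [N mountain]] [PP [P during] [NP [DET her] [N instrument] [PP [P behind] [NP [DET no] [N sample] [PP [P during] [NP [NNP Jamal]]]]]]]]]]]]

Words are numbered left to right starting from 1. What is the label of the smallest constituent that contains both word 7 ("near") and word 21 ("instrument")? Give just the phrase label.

Word 7 lies under S → VP → SBAR → S → NP → PP → P; word 21 lies under S → VP → SBAR → S → VP → PP → NP → N. The lowest shared node is the S.

S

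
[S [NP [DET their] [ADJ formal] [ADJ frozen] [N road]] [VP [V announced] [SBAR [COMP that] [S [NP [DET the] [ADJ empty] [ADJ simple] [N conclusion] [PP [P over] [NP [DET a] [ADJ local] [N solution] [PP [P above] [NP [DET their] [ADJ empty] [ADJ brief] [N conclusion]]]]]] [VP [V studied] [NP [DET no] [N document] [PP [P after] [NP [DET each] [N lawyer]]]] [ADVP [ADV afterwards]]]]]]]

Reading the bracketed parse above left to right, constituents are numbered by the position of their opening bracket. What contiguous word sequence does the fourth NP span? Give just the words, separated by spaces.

their empty brief conclusion

In left-to-right order the NP constituents are "their formal frozen road"; "the empty simple conclusion over a local solution above their empty brief conclusion"; "a local solution above their empty brief conclusion"; "their empty brief conclusion"; "no document after each lawyer"; "each lawyer". Number 4 is "their empty brief conclusion".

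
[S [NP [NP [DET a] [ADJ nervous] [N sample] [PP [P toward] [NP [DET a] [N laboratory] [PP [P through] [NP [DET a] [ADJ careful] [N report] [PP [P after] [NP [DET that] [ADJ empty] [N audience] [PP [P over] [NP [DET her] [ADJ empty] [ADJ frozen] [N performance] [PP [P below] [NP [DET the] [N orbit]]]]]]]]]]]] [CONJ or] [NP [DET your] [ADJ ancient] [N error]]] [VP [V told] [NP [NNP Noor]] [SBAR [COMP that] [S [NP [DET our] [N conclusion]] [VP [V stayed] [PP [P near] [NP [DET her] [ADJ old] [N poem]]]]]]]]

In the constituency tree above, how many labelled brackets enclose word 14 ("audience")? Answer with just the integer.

The word sits inside N, which is inside NP, inside PP, inside NP, inside PP, inside NP, inside PP, inside NP, inside NP, inside S — 10 brackets in all.

10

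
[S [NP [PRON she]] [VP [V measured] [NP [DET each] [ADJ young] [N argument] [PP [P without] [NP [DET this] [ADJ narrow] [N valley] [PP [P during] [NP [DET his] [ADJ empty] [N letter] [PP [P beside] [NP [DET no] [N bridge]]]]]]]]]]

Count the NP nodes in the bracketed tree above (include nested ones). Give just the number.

5

Scanning left to right, an opening `[NP` appears at word positions 1, 3, 7, 11, 15 — 5 in total.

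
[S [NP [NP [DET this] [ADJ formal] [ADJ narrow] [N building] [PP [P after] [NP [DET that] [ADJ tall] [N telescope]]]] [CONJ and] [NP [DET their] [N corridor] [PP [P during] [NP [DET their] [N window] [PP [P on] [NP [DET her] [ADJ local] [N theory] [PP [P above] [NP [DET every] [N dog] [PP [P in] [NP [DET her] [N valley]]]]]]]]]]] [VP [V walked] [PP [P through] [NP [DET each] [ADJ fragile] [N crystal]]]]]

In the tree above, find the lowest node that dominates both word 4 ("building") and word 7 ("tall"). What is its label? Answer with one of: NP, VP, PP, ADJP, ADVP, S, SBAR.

The smallest bracket enclosing both words is [NP this formal narrow building after that tall telescope], so the label is NP.

NP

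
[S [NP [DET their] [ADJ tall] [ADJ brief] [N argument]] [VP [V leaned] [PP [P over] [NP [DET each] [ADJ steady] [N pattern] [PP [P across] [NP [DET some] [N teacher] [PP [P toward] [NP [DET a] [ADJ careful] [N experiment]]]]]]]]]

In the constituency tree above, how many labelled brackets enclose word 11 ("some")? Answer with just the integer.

Counting open brackets not yet closed at "some": [S [VP [PP [NP [PP [NP [DET = 7.

7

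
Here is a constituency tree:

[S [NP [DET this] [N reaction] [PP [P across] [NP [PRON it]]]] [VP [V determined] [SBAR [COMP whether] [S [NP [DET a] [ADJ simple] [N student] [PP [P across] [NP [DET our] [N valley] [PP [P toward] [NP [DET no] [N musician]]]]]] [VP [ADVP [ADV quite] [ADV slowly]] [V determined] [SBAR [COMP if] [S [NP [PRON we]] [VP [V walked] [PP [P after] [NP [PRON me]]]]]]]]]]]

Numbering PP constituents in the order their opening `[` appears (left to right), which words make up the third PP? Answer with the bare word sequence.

The PP opening brackets appear, in order, over: "across it"; "across our valley toward no musician"; "toward no musician"; "after me". The third one spans "toward no musician".

toward no musician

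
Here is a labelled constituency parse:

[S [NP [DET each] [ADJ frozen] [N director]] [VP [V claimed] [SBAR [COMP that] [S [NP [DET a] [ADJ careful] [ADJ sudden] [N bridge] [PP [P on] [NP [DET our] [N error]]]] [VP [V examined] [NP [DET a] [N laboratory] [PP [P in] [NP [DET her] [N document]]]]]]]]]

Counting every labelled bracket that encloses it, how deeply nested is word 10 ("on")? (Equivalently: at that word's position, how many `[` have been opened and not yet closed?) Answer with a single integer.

Counting open brackets not yet closed at "on": [S [VP [SBAR [S [NP [PP [P = 7.

7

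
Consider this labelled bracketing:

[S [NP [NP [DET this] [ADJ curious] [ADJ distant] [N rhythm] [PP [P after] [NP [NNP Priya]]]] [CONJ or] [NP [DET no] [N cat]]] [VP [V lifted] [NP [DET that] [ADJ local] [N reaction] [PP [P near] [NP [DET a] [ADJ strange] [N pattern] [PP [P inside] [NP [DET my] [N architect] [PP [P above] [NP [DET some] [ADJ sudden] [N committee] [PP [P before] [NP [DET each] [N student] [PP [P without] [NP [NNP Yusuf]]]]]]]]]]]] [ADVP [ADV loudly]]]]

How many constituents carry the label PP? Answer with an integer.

6

The PP constituents are: [PP after Priya]; [PP near a strange pattern inside my architect above some sudden committee before each student without Yusuf]; [PP inside my architect above some sudden committee before each student without Yusuf]; [PP above some sudden committee before each student without Yusuf]; [PP before each student without Yusuf]; [PP without Yusuf]. Total: 6.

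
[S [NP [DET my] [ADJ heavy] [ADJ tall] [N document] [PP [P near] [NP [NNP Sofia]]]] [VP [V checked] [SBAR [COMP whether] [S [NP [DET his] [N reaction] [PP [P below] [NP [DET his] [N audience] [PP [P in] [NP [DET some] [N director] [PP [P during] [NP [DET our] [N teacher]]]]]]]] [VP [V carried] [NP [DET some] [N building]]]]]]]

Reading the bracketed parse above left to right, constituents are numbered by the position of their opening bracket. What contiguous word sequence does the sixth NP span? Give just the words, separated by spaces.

our teacher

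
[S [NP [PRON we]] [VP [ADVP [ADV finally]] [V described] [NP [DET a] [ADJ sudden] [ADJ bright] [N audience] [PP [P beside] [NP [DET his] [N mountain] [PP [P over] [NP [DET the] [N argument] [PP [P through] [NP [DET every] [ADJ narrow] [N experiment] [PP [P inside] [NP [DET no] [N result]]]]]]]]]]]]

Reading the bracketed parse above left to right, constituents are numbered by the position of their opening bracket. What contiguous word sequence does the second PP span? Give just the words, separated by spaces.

over the argument through every narrow experiment inside no result

Opening `[PP` markers occur at word positions 8, 11, 14, 18; the second of these opens the constituent [PP over the argument through every narrow experiment inside no result].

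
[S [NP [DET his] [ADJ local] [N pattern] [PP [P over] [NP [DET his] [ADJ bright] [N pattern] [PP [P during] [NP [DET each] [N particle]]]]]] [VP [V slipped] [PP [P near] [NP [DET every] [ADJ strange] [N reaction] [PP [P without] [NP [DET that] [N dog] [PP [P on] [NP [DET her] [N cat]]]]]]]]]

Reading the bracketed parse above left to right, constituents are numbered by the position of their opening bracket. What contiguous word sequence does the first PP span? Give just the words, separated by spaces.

over his bright pattern during each particle

Opening `[PP` markers occur at word positions 4, 8, 12, 16, 19; the first of these opens the constituent [PP over his bright pattern during each particle].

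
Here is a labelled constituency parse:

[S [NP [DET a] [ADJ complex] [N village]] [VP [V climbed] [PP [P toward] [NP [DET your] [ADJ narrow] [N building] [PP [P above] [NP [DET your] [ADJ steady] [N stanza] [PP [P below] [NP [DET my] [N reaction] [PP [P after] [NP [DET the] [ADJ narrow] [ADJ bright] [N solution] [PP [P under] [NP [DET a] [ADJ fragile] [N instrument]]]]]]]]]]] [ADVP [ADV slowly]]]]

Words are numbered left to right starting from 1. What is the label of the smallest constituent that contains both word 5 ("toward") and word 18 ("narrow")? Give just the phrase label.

PP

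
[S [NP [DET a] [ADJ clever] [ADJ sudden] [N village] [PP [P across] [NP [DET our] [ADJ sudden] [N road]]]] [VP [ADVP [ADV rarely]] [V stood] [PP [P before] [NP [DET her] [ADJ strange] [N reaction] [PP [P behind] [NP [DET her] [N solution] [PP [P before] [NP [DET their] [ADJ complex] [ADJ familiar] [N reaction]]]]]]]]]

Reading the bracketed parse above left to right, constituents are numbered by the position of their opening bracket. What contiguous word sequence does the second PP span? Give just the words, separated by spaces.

before her strange reaction behind her solution before their complex familiar reaction

Opening `[PP` markers occur at word positions 5, 11, 15, 18; the second of these opens the constituent [PP before her strange reaction behind her solution before their complex familiar reaction].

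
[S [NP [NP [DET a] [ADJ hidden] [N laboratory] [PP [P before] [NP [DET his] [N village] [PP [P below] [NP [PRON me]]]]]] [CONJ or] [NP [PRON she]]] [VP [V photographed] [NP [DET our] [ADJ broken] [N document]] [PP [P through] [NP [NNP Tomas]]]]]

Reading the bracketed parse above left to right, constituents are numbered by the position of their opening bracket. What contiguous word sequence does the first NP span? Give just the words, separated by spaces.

The NP opening brackets appear, in order, over: "a hidden laboratory before his village below me or she"; "a hidden laboratory before his village below me"; "his village below me"; "me"; "she"; "our broken document"; "Tomas". The first one spans "a hidden laboratory before his village below me or she".

a hidden laboratory before his village below me or she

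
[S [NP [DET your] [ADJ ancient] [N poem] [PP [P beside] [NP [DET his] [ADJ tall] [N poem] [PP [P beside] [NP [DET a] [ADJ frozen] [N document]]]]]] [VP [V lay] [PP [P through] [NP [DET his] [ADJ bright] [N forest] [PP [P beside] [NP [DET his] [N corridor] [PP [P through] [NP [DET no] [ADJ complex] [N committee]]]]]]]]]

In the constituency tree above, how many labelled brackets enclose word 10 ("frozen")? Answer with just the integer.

Counting open brackets not yet closed at "frozen": [S [NP [PP [NP [PP [NP [ADJ = 7.

7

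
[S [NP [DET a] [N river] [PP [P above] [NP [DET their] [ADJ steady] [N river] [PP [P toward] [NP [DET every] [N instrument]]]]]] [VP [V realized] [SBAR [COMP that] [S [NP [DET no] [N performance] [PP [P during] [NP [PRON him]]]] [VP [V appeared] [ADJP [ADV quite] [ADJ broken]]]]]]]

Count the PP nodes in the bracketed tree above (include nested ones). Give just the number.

3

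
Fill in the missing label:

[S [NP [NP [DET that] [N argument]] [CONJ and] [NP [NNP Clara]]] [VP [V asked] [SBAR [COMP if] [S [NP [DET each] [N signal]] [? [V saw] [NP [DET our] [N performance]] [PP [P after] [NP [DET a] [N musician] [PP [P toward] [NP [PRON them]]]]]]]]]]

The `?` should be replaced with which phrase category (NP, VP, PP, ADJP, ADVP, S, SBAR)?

VP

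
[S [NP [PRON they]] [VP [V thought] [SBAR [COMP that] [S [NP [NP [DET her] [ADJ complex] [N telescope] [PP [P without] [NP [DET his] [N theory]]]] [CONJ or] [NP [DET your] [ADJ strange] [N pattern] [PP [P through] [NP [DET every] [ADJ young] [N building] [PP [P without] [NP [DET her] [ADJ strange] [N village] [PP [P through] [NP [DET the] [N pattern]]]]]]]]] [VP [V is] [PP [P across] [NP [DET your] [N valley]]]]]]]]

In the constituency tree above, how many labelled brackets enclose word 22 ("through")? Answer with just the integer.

12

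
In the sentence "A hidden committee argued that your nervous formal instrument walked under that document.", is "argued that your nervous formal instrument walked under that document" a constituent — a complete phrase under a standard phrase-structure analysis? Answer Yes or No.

"argued that your nervous formal instrument walked under that document" is exactly the verb phrase [VP argued that your nervous formal instrument walked under that document], a complete constituent.

Yes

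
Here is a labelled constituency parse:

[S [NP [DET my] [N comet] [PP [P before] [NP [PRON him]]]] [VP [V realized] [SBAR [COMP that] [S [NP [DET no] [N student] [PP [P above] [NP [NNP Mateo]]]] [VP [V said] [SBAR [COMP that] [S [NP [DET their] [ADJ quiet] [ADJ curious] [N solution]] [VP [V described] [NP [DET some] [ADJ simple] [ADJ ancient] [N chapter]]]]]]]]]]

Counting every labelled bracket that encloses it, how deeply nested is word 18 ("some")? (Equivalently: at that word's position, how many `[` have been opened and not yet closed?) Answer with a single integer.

The word sits inside DET, which is inside NP, inside VP, inside S, inside SBAR, inside VP, inside S, inside SBAR, inside VP, inside S — 10 brackets in all.

10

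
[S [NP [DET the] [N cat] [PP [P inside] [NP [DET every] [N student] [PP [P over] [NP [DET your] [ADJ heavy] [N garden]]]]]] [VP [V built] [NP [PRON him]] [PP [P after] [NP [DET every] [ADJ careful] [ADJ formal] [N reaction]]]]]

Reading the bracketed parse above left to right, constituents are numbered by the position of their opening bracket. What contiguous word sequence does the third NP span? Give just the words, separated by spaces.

your heavy garden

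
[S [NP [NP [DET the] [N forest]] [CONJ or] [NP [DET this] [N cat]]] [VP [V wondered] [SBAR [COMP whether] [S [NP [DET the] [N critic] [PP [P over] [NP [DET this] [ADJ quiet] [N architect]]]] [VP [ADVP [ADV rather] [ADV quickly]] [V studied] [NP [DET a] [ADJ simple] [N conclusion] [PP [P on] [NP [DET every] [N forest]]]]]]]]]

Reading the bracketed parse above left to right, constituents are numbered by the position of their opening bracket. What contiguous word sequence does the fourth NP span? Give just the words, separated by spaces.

the critic over this quiet architect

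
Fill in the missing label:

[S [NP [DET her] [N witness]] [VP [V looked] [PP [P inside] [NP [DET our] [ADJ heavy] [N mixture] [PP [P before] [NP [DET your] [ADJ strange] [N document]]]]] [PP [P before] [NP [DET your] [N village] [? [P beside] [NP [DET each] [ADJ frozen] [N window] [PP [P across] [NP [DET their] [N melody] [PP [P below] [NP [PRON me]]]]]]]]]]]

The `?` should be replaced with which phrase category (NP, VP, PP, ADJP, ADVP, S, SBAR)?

PP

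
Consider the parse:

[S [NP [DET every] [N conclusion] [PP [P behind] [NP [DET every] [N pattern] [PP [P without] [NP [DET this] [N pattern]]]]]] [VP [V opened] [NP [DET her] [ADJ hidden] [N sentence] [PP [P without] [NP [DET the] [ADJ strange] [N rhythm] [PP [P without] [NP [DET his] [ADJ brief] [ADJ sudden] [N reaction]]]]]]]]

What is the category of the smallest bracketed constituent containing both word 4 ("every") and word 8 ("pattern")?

Word 4 lies under S → NP → PP → NP → DET; word 8 lies under S → NP → PP → NP → PP → NP → N. The lowest shared node is the NP.

NP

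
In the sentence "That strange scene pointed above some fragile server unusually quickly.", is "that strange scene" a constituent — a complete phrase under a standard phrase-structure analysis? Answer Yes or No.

Yes

These words form the whole noun phrase headed by "scene", so yes — one constituent.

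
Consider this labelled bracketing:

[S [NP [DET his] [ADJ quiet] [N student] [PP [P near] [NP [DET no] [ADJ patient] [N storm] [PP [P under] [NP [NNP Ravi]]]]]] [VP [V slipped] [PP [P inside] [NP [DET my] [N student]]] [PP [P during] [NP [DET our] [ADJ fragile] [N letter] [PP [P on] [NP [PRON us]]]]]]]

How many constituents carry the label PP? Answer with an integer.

5

Scanning left to right, an opening `[PP` appears at word positions 4, 8, 11, 14, 18 — 5 in total.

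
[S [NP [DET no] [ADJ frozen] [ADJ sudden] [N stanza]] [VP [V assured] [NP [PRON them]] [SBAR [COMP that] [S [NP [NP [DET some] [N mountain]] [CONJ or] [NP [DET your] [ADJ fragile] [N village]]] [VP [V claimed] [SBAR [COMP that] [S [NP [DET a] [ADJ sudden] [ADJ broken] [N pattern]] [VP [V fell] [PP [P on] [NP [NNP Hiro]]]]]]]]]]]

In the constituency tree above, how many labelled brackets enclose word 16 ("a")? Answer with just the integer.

Counting open brackets not yet closed at "a": [S [VP [SBAR [S [VP [SBAR [S [NP [DET = 9.

9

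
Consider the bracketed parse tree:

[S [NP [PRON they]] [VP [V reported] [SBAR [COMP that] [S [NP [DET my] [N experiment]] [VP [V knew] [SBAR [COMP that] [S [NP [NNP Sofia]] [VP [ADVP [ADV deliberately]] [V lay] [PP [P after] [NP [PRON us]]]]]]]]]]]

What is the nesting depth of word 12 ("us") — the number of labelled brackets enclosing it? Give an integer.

11

Counting open brackets not yet closed at "us": [S [VP [SBAR [S [VP [SBAR [S [VP [PP [NP [PRON = 11.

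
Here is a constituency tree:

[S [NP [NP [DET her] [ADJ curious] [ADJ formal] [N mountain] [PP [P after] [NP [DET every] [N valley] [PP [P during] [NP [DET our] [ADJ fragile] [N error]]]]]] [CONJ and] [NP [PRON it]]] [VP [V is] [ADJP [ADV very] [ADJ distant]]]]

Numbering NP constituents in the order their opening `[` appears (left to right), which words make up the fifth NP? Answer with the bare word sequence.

Opening `[NP` markers occur at word positions 1, 1, 6, 9, 13; the fifth of these opens the constituent [NP it].

it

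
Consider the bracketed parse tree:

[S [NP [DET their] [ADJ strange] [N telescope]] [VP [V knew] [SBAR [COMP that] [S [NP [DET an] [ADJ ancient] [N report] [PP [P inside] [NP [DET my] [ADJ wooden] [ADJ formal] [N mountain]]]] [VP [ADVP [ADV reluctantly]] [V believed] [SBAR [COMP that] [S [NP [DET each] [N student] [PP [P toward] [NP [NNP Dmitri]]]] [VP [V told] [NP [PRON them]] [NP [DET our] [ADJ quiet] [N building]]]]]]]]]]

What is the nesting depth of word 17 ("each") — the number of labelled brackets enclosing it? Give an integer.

9

Counting open brackets not yet closed at "each": [S [VP [SBAR [S [VP [SBAR [S [NP [DET = 9.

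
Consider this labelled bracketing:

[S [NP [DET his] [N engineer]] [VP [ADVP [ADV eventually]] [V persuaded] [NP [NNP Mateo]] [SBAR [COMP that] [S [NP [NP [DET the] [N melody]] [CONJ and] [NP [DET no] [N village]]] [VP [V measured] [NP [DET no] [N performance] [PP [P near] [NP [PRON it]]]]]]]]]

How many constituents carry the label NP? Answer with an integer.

Listing each NP by its span: [NP his engineer]; [NP Mateo]; [NP the melody and no village]; [NP the melody]; [NP no village]; [NP no performance near it] … — that makes 7.

7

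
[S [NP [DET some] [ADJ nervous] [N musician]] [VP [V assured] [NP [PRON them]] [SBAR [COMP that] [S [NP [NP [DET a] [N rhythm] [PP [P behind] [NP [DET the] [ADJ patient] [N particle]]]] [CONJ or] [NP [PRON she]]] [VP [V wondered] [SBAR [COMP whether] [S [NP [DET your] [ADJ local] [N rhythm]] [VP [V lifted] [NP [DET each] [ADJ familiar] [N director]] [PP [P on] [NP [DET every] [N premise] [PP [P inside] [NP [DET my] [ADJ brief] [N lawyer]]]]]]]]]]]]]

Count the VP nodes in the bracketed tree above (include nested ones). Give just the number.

3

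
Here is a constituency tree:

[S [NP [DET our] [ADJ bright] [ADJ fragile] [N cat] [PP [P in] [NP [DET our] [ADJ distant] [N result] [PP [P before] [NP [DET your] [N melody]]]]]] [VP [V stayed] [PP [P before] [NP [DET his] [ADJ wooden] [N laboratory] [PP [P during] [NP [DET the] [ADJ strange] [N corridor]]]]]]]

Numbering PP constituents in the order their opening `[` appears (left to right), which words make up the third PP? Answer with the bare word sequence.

The PP opening brackets appear, in order, over: "in our distant result before your melody"; "before your melody"; "before his wooden laboratory during the strange corridor"; "during the strange corridor". The third one spans "before his wooden laboratory during the strange corridor".

before his wooden laboratory during the strange corridor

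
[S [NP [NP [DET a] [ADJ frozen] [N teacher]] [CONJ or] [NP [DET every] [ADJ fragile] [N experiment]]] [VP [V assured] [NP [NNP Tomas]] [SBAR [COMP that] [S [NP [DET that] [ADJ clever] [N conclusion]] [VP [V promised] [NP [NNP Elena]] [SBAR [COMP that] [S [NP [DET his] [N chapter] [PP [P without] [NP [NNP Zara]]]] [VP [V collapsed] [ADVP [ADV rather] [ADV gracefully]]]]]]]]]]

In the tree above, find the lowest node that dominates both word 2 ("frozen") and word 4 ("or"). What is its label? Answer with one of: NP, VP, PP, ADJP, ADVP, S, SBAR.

The smallest bracket enclosing both words is [NP a frozen teacher or every fragile experiment], so the label is NP.

NP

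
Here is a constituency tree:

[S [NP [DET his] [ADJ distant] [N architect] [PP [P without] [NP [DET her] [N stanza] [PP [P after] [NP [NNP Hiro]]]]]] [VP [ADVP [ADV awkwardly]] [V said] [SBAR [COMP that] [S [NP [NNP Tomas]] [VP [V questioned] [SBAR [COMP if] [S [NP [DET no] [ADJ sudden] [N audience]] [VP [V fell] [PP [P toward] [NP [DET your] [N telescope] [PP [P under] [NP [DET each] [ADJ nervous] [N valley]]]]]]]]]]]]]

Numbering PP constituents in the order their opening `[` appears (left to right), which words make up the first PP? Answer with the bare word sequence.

Opening `[PP` markers occur at word positions 4, 7, 19, 22; the first of these opens the constituent [PP without her stanza after Hiro].

without her stanza after Hiro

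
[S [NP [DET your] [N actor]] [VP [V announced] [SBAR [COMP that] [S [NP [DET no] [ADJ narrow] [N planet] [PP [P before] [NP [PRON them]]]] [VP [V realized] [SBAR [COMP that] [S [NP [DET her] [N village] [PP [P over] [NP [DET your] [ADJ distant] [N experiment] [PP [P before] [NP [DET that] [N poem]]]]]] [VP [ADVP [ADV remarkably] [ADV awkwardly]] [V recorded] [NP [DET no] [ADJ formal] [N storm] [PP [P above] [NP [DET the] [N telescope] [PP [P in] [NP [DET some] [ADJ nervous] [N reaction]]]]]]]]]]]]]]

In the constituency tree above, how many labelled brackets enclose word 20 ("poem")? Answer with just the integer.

Path from the root down to the word: S → VP → SBAR → S → VP → SBAR → S → NP → PP → NP → PP → NP → N. That is 13 enclosing brackets.

13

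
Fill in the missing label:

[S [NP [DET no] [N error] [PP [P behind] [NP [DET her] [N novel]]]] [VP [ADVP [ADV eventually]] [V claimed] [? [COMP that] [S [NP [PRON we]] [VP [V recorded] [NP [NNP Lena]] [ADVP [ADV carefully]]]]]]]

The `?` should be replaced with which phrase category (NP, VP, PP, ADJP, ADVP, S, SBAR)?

SBAR

A constituent whose immediate children are COMP 'that', S is a subordinate clause: SBAR.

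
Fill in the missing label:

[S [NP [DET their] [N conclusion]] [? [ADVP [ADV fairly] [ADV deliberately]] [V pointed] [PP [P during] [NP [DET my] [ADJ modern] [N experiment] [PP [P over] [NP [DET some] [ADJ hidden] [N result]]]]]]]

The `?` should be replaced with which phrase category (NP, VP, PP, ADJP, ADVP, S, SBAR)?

Looking at what the `?` directly dominates — ADVP, V 'pointed', PP — this is a verb phrase (VP).

VP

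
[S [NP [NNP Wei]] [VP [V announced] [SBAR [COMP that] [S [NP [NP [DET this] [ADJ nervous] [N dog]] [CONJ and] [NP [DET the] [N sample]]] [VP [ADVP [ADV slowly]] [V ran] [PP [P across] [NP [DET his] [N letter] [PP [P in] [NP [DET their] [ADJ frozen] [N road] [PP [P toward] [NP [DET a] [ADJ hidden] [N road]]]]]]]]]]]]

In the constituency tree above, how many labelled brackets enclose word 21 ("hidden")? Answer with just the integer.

Path from the root down to the word: S → VP → SBAR → S → VP → PP → NP → PP → NP → PP → NP → ADJ. That is 12 enclosing brackets.

12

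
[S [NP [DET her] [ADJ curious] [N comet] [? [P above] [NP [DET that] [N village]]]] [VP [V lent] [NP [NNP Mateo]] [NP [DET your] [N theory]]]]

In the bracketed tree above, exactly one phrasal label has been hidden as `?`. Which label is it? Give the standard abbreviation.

PP

Looking at what the `?` directly dominates — P 'above', NP — this is a prepositional phrase (PP).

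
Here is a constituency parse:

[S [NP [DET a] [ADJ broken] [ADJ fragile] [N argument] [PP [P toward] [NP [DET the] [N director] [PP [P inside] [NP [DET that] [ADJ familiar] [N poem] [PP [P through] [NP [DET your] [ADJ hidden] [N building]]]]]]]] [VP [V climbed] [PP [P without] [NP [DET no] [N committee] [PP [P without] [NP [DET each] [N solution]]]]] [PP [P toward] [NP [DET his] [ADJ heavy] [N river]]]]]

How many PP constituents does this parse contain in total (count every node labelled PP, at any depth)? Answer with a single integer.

6

Listing each PP by its span: [PP toward the director inside that familiar poem through your hidden building]; [PP inside that familiar poem through your hidden building]; [PP through your hidden building]; [PP without no committee without each solution]; [PP without each solution]; [PP toward his heavy river] — that makes 6.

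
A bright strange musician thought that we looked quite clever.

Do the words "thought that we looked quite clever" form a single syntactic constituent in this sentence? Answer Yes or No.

Yes

The sequence corresponds to a single VP node — the verb phrase "thought that we looked quite clever".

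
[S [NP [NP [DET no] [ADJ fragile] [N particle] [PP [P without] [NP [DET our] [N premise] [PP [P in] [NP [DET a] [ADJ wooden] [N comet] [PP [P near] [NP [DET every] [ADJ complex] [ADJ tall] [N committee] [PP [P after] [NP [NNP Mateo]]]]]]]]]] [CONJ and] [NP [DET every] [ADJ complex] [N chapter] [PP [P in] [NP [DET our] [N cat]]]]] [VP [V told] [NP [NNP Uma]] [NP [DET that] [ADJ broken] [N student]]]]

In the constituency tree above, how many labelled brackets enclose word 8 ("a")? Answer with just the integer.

The word sits inside DET, which is inside NP, inside PP, inside NP, inside PP, inside NP, inside NP, inside S — 8 brackets in all.

8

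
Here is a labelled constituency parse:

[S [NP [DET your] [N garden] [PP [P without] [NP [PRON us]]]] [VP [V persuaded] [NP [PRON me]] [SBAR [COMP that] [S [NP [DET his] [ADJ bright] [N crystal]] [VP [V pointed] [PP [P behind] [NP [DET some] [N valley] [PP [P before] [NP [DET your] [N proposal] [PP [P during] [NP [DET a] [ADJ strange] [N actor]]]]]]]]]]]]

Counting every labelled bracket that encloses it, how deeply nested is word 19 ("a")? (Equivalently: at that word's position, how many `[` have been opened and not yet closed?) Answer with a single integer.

12

Counting open brackets not yet closed at "a": [S [VP [SBAR [S [VP [PP [NP [PP [NP [PP [NP [DET = 12.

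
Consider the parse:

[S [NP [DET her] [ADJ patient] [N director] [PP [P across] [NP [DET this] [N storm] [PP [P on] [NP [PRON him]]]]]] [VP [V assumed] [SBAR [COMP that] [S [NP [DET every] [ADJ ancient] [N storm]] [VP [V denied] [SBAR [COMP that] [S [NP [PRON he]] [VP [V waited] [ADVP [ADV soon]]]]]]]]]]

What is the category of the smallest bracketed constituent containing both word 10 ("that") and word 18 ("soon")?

SBAR

Both words fall inside [SBAR that every ancient storm denied that he waited soon] (words 10–18), and no smaller constituent contains them both. Label: SBAR.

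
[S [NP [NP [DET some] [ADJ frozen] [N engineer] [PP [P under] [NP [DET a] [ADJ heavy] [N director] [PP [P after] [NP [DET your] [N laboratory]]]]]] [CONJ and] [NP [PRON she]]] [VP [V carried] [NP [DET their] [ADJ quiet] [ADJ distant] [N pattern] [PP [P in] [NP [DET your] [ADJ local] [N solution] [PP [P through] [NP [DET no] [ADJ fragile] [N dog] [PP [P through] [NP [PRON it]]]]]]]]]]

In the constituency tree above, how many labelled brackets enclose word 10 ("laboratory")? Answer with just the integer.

8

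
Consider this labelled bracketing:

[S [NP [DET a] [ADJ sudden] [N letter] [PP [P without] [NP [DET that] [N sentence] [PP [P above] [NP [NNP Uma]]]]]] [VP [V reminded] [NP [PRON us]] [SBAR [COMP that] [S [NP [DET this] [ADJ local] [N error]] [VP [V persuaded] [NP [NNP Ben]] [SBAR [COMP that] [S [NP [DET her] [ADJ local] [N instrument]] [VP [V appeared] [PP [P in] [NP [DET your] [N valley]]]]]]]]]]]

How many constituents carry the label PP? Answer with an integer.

Listing each PP by its span: [PP without that sentence above Uma]; [PP above Uma]; [PP in your valley] — that makes 3.

3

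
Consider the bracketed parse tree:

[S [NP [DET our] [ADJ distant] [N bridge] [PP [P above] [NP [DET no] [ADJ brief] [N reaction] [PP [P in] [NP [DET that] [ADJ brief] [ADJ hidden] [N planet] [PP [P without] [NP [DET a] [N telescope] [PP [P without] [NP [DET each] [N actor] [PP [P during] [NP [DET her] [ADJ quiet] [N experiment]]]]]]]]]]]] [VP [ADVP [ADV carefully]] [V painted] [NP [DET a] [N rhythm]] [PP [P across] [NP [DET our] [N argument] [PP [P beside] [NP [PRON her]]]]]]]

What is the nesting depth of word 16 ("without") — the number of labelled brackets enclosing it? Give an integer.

10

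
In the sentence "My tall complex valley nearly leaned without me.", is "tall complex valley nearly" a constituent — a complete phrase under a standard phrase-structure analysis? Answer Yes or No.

No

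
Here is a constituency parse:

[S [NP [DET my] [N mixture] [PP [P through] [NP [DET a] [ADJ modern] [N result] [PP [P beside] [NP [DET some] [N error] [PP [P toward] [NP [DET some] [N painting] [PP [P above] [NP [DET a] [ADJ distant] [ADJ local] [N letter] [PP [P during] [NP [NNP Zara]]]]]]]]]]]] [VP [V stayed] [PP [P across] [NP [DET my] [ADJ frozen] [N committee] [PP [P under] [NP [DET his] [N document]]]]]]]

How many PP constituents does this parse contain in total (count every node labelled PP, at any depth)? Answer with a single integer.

7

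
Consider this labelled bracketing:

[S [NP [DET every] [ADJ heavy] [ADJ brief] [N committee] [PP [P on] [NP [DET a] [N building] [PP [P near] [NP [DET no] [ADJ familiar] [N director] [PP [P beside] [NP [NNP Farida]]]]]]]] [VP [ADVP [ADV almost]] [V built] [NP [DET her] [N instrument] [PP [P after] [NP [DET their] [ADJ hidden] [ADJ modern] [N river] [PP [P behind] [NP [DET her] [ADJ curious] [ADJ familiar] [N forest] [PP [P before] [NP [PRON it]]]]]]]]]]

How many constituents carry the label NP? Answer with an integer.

8

Scanning left to right, an opening `[NP` appears at word positions 1, 6, 9, 13, 16, 19, 24, 29 — 8 in total.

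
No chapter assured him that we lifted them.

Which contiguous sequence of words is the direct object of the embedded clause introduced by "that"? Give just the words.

Within the embedded clause introduced by "that", the direct object of "lifted" is "them".

them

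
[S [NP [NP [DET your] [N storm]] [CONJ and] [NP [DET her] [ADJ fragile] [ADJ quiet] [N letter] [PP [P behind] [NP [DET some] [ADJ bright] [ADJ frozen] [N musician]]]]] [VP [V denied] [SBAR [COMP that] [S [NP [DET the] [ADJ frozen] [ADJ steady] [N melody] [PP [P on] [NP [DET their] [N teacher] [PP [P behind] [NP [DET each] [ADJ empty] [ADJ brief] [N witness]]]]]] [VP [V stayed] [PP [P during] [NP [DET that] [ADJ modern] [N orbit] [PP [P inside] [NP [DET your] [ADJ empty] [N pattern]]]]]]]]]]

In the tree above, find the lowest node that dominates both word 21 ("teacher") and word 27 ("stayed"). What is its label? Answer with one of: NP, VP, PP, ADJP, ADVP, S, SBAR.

The smallest bracket enclosing both words is [S the frozen steady melody on their teacher behind each empty brief witness stayed during that modern orbit inside your empty pattern], so the label is S.

S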